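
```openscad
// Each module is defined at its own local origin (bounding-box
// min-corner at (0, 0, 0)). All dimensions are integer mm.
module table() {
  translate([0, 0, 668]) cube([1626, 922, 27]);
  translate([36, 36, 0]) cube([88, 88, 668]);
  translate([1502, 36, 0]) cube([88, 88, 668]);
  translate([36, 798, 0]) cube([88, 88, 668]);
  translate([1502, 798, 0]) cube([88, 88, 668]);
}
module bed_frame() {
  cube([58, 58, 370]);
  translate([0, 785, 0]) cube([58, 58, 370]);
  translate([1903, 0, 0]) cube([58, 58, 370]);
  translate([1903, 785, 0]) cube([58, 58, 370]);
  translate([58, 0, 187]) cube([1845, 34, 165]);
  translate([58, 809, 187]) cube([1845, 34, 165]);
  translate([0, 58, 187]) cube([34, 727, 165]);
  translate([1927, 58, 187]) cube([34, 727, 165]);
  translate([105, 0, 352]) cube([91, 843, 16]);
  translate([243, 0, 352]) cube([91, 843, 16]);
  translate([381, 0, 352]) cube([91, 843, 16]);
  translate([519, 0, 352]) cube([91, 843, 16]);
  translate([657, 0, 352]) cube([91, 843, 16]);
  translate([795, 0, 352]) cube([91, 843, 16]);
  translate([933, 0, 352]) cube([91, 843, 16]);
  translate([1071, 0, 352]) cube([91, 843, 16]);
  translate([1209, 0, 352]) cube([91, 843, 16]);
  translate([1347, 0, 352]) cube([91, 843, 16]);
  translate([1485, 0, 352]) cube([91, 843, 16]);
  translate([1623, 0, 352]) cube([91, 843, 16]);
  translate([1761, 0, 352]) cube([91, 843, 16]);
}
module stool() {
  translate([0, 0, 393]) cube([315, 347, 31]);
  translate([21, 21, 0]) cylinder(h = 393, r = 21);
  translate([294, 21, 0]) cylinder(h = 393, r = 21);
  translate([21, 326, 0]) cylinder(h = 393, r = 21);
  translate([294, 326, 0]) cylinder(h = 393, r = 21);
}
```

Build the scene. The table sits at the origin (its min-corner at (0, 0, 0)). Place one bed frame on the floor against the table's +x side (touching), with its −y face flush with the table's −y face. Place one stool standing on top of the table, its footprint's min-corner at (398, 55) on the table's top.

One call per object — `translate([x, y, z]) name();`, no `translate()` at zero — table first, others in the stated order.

table();
translate([1626, 0, 0]) bed_frame();
translate([398, 55, 695]) stool();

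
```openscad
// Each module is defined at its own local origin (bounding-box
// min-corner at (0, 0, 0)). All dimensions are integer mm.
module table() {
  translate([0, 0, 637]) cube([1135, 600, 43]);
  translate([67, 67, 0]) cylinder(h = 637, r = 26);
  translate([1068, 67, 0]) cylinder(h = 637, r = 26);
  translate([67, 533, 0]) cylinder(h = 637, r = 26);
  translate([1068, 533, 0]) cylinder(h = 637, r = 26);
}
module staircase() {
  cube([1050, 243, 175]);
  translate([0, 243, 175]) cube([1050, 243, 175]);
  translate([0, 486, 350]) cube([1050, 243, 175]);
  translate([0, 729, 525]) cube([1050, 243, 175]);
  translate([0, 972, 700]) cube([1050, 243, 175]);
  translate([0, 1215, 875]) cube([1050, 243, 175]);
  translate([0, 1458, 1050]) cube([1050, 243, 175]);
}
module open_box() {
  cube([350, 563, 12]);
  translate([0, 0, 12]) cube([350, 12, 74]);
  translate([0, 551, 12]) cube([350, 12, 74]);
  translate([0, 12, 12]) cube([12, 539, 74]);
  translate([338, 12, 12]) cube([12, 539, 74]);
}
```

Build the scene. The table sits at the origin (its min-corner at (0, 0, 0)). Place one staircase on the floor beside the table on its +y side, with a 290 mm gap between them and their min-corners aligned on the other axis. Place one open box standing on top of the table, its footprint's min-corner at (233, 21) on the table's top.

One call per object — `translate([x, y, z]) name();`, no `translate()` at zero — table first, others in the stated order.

table();
translate([0, 890, 0]) staircase();
translate([233, 21, 680]) open_box();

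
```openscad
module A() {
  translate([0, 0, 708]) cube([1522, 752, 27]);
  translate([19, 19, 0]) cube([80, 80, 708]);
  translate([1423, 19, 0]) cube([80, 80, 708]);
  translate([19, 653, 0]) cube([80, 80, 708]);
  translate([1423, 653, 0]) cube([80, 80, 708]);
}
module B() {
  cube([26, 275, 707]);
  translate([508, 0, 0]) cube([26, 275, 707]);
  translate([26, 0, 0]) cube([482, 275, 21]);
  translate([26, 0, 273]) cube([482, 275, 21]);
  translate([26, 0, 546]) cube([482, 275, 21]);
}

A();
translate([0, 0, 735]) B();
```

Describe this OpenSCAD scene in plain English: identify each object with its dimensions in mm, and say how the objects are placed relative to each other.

A is a table: top 1522 mm (x) × 752 mm (y), 27 mm thick, upper face at z = 735 mm, on four 80×80 mm square legs, each inset 19 mm from the nearest pair of top edges, running from z = 0 to the bottom of the top.

B is a bookshelf 534 mm wide overall, 275 mm deep and 707 mm tall. The two sides are 26 mm thick vertical panels. 3 horizontal shelves of 21 mm thickness span between the inner faces of the sides; the lowest shelf sits on the floor and shelves are stacked with a clear vertical gap of 252 mm between each pair.

The bookshelf is on top of the table.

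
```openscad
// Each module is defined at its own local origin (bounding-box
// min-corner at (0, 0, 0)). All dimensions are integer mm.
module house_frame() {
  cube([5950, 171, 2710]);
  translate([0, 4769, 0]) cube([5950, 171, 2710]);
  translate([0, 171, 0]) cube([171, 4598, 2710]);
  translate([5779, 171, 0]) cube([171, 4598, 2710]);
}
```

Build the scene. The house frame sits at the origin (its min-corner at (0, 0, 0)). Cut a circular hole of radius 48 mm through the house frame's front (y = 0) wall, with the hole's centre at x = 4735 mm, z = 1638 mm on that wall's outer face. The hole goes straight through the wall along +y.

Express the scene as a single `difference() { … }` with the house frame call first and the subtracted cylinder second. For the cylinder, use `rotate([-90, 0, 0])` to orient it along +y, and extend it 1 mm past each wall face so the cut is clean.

difference() {
  house_frame();
  translate([4735, -1, 1638]) rotate([-90, 0, 0]) cylinder(h = 173, r = 48);
}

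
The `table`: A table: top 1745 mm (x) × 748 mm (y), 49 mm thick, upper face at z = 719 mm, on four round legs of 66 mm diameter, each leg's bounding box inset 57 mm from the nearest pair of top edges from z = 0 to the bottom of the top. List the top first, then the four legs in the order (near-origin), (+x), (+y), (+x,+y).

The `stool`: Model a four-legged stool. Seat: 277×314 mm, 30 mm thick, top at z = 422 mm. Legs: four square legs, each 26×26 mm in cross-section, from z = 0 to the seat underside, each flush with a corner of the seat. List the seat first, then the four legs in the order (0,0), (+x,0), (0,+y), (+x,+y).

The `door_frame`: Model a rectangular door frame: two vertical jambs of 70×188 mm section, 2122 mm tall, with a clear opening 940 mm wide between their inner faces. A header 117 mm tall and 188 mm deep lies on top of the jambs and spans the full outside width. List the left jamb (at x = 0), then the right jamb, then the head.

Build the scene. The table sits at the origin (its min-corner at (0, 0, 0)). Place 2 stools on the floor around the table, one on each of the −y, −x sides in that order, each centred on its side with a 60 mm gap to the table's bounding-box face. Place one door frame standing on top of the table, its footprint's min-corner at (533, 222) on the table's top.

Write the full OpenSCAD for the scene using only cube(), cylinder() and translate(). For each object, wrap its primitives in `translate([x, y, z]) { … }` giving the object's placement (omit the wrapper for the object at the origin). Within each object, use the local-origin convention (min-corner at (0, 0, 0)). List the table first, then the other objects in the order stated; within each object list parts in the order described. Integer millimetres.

translate([0, 0, 670]) cube([1745, 748, 49]);
translate([90, 90, 0]) cylinder(h = 670, r = 33);
translate([1655, 90, 0]) cylinder(h = 670, r = 33);
translate([90, 658, 0]) cylinder(h = 670, r = 33);
translate([1655, 658, 0]) cylinder(h = 670, r = 33);
translate([734, -374, 0]) {
  translate([0, 0, 392]) cube([277, 314, 30]);
  cube([26, 26, 392]);
  translate([251, 0, 0]) cube([26, 26, 392]);
  translate([0, 288, 0]) cube([26, 26, 392]);
  translate([251, 288, 0]) cube([26, 26, 392]);
}
translate([-337, 217, 0]) {
  translate([0, 0, 392]) cube([277, 314, 30]);
  cube([26, 26, 392]);
  translate([251, 0, 0]) cube([26, 26, 392]);
  translate([0, 288, 0]) cube([26, 26, 392]);
  translate([251, 288, 0]) cube([26, 26, 392]);
}
translate([533, 222, 719]) {
  cube([70, 188, 2122]);
  translate([1010, 0, 0]) cube([70, 188, 2122]);
  translate([0, 0, 2122]) cube([1080, 188, 117]);
}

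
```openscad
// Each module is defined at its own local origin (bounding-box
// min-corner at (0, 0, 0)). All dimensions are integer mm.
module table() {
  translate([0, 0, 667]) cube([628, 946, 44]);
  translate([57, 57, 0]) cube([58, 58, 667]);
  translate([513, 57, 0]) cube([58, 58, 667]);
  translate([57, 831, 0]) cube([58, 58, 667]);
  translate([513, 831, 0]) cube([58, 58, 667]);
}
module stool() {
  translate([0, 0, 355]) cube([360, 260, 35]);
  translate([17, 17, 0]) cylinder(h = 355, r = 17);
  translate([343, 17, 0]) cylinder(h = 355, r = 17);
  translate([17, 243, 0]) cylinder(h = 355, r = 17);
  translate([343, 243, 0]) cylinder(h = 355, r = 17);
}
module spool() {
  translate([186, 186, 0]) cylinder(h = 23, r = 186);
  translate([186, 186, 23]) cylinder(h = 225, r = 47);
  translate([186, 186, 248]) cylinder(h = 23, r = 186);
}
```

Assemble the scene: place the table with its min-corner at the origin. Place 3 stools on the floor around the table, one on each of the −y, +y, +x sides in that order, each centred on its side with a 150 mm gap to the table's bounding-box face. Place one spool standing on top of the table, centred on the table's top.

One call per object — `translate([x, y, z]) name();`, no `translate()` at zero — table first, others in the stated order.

table();
translate([134, -410, 0]) stool();
translate([134, 1096, 0]) stool();
translate([778, 343, 0]) stool();
translate([128, 287, 711]) spool();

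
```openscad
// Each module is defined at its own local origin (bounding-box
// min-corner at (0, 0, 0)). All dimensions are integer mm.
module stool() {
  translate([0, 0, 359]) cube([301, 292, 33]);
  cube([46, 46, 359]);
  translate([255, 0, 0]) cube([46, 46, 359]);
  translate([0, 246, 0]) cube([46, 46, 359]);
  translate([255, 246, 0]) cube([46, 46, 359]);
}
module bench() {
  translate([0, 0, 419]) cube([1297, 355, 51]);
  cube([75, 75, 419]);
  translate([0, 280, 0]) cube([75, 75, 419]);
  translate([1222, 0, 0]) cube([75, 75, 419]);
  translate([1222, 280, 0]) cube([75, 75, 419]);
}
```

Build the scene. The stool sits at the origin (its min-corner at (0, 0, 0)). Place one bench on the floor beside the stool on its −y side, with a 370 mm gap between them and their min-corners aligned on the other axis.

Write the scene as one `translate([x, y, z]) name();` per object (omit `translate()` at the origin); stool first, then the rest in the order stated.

stool();
translate([0, -725, 0]) bench();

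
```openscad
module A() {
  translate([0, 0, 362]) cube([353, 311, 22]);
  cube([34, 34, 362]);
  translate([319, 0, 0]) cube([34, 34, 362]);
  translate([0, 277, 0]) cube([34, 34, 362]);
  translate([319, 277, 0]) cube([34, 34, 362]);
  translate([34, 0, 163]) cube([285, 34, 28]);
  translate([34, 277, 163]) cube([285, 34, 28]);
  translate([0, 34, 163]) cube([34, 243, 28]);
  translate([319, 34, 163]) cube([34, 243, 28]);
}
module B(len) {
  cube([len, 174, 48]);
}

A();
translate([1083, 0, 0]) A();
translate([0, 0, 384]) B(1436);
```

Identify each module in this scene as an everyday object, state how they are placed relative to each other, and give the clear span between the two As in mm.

Second stool starts at x = 1083; first ends at x = 353; clear span = 1083 − 353 = 730 mm.

A is a stool. B is a beam. A beam spans the tops of two stools. The clear span between the two stools is 730 mm.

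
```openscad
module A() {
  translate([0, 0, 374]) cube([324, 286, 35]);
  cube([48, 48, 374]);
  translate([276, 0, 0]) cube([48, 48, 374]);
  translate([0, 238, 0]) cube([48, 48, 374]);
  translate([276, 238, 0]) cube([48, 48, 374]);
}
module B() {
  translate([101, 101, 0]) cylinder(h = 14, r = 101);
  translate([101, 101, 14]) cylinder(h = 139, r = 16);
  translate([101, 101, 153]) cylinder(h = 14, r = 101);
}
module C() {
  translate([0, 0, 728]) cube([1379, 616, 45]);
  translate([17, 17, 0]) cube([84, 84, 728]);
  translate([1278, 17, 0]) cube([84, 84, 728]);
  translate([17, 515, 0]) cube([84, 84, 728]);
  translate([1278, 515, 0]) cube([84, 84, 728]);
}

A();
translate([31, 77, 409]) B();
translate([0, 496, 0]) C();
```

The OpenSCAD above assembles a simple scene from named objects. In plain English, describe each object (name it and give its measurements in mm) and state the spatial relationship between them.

A is a four-legged stool. The seat is 324×286 mm, 35 mm thick, top at z = 409 mm. It stands on four square legs, each 48×48 mm in cross-section, from z = 0 to the seat underside, each flush with a corner of the seat.

B is a spool: two coaxial disc flanges of radius 101 mm and thickness 14 mm, joined by a core cylinder of radius 16 mm and height 139 mm. The lower flange rests on z = 0 and the three cylinders share a vertical axis.

C is a table: top 1379 mm (x) × 616 mm (y), 45 mm thick, upper face at z = 773 mm, on four 84×84 mm square legs, each inset 17 mm from the nearest pair of top edges, running from z = 0 to the bottom of the top.

The spool is on top of the stool. The table is on the floor beside the stool on its +y side.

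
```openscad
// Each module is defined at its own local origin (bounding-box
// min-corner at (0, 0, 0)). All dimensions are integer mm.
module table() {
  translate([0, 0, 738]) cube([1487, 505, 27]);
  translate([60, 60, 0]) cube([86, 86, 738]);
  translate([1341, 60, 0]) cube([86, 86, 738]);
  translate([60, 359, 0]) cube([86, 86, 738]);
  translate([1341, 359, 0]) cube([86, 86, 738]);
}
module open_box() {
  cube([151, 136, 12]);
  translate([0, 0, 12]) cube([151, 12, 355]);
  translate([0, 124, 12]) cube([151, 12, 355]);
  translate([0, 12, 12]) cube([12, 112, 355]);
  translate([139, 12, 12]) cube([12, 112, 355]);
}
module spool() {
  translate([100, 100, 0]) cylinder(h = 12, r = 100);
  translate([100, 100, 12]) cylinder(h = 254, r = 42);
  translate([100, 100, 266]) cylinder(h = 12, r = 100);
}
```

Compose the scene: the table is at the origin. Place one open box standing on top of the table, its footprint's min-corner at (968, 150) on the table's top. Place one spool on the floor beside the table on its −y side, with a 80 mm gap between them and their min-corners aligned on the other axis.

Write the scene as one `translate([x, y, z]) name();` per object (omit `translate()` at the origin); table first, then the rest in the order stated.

table();
translate([968, 150, 765]) open_box();
translate([0, -280, 0]) spool();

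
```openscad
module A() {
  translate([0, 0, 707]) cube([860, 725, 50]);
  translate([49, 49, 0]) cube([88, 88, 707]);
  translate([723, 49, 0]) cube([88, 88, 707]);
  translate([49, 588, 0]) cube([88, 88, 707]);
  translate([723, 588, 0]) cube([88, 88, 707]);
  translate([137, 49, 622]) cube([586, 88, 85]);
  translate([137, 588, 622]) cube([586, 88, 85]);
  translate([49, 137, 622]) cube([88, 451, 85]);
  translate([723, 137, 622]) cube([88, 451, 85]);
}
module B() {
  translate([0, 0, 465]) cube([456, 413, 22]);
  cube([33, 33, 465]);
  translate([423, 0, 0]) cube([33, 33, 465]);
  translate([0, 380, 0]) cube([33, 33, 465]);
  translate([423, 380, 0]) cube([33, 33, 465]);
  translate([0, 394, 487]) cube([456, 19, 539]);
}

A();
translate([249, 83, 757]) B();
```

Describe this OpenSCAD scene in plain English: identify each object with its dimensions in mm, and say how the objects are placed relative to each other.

A is a rectangular dining table. The top is 860×725×50 mm with its upper surface at z = 757 mm. It stands on four 88×88 mm square legs, each inset 49 mm from the nearest pair of top edges, running from the floor to the underside of the top. Four apron rails, 88 mm thick and 85 mm tall, run between adjacent legs with their top edges flush with the underside of the top and their outer faces flush with the legs' outer faces.

B is a chair: 456×413 mm seat, 22 mm thick, top at z = 487 mm, on four 33 mm square corner legs flush with the seat edges. A 19 mm thick backrest slab spans the full seat width, extending 539 mm above the seat top, its back face flush with the seat's +y edge.

The chair is on top of the table.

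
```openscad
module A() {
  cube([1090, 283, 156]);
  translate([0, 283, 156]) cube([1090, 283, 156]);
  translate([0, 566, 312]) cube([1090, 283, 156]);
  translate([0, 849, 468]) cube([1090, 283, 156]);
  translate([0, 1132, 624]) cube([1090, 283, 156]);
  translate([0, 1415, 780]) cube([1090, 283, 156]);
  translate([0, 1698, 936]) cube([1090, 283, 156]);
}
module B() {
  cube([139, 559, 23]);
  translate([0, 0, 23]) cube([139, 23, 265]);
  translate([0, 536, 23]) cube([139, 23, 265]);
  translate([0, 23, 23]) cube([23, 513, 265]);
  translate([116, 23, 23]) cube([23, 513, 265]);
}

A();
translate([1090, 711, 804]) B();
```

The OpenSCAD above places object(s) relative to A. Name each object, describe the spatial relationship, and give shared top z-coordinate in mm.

A is a staircase. B is an open box. The open box is beside the staircase with their tops flush at z = 1092. The shared top z-coordinate is 1092 mm.

Both tops at z = 1092 mm.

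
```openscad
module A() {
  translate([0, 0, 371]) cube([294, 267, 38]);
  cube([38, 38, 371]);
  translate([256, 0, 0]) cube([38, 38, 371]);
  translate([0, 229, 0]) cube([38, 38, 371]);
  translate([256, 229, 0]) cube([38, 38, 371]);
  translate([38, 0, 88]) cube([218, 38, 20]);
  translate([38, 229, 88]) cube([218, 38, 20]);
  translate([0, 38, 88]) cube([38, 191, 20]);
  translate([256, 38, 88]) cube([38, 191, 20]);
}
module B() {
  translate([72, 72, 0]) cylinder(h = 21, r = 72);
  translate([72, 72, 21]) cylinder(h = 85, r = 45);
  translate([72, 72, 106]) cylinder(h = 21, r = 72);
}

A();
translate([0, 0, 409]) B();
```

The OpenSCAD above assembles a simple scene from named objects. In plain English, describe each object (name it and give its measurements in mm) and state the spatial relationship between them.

A is a simple wooden stool: a rectangular seat 294 mm (x) by 267 mm (y), 38 mm thick, top face at z = 409 mm, on four square legs, each 38×38 mm in cross-section. The legs rest on z = 0, each flush with a corner of the seat. Four stretchers, 38 mm wide and 20 mm tall, connect adjacent legs with their undersides at z = 88 mm, each running between the inner faces of the legs it joins and aligned with the legs' outer faces on the other axis.

B is a spool: two coaxial disc flanges of radius 72 mm and thickness 21 mm, joined by a core cylinder of radius 45 mm and height 85 mm. The lower flange rests on z = 0 and the three cylinders share a vertical axis.

The spool is on top of the stool.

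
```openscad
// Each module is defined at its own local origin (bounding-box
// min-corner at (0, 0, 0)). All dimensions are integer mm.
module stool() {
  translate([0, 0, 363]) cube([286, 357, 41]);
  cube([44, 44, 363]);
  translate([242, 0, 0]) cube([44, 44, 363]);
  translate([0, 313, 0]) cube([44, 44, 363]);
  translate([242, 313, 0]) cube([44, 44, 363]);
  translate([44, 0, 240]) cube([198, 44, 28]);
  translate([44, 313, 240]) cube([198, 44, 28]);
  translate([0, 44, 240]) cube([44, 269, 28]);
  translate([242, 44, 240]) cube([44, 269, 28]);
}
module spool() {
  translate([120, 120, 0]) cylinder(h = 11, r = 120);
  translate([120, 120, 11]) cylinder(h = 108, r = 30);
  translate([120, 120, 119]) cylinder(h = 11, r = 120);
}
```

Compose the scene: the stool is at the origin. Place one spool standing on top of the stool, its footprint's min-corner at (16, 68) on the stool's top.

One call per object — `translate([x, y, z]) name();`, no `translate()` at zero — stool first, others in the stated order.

stool();
translate([16, 68, 404]) spool();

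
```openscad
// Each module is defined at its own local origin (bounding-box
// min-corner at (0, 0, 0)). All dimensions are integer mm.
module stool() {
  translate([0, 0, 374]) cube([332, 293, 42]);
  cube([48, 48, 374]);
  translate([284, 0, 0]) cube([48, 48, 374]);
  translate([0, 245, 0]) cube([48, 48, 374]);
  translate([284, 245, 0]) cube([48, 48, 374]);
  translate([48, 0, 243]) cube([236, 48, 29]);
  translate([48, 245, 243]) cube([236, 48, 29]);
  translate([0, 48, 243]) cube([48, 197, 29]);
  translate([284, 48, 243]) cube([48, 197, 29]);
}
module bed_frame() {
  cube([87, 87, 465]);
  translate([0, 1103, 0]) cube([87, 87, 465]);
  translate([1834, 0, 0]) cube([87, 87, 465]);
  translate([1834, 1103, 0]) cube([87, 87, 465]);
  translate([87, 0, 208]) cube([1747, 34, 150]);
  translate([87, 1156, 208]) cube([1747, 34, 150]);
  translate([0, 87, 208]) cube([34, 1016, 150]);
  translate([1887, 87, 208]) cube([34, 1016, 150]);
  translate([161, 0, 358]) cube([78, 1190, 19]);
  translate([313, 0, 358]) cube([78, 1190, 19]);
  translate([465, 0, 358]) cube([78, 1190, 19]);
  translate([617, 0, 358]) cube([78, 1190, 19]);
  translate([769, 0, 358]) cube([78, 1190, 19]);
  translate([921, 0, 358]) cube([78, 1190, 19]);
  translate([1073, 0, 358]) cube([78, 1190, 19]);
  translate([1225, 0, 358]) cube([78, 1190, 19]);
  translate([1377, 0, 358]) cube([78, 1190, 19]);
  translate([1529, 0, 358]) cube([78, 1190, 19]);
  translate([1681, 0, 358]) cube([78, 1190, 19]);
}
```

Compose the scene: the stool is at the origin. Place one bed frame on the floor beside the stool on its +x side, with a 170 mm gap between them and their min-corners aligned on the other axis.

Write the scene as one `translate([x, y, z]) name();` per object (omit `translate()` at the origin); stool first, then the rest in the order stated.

stool();
translate([502, 0, 0]) bed_frame();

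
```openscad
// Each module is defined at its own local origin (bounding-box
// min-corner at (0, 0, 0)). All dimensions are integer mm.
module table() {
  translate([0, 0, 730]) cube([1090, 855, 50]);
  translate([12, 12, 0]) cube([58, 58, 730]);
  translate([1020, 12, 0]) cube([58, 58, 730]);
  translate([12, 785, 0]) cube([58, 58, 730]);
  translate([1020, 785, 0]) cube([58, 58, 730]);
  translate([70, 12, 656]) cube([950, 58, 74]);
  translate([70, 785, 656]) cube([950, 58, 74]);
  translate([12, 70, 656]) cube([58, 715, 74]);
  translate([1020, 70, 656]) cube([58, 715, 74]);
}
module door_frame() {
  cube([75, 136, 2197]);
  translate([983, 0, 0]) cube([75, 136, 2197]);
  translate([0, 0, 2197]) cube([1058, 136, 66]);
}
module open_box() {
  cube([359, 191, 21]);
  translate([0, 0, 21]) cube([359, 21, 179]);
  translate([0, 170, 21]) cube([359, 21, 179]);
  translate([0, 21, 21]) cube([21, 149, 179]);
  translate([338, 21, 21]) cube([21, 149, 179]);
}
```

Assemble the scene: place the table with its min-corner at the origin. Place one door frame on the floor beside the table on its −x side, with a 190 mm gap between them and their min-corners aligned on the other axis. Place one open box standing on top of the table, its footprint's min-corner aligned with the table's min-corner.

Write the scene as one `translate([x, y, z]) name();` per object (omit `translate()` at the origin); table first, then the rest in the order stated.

table();
translate([-1248, 0, 0]) door_frame();
translate([0, 0, 780]) open_box();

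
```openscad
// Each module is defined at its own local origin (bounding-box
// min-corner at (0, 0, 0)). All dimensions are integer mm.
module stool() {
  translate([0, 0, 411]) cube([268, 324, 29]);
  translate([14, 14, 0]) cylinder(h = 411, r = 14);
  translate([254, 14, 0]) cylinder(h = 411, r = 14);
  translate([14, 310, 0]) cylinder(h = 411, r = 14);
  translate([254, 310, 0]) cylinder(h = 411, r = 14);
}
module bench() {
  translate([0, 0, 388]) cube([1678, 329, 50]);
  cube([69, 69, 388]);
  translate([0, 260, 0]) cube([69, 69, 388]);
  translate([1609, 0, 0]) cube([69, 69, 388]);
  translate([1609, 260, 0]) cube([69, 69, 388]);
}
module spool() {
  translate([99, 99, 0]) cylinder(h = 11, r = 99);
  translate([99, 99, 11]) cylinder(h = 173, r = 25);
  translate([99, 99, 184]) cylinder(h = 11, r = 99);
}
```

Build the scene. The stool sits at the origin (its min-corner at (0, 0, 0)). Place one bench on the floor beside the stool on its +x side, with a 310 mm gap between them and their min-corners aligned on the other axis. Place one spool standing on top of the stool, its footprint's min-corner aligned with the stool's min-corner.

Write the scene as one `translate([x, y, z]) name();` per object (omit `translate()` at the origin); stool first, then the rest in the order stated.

stool();
translate([578, 0, 0]) bench();
translate([0, 0, 440]) spool();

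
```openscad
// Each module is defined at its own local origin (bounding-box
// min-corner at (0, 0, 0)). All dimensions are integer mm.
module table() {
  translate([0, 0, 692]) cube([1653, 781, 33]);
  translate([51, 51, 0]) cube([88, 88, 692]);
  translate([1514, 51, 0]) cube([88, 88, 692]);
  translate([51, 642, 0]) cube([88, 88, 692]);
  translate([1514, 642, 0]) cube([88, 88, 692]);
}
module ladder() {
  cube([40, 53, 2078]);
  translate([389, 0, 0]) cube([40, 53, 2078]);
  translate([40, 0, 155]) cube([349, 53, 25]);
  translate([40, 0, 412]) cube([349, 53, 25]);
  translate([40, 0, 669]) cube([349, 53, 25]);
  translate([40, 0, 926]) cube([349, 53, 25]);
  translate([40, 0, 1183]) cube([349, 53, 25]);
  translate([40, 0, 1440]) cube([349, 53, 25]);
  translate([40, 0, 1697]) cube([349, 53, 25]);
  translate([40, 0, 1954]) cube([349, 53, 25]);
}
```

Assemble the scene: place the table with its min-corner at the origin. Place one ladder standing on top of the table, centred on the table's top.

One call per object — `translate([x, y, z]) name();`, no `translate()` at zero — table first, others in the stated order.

table();
translate([612, 364, 725]) ladder();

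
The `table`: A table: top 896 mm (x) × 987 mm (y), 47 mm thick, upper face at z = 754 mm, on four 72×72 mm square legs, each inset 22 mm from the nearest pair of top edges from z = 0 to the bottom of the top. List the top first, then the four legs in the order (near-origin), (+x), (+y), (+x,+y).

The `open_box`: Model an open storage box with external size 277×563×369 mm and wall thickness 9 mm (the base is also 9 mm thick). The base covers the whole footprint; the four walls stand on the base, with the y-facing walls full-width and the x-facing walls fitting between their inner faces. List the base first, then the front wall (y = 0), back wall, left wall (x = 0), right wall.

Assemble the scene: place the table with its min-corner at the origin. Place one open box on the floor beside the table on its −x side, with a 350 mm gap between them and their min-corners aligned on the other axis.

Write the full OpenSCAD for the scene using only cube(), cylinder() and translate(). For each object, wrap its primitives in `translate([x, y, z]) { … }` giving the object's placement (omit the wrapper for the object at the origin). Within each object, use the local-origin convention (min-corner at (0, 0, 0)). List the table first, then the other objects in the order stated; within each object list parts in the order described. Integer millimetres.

translate([0, 0, 707]) cube([896, 987, 47]);
translate([22, 22, 0]) cube([72, 72, 707]);
translate([802, 22, 0]) cube([72, 72, 707]);
translate([22, 893, 0]) cube([72, 72, 707]);
translate([802, 893, 0]) cube([72, 72, 707]);
translate([-627, 0, 0]) {
  cube([277, 563, 9]);
  translate([0, 0, 9]) cube([277, 9, 360]);
  translate([0, 554, 9]) cube([277, 9, 360]);
  translate([0, 9, 9]) cube([9, 545, 360]);
  translate([268, 9, 9]) cube([9, 545, 360]);
}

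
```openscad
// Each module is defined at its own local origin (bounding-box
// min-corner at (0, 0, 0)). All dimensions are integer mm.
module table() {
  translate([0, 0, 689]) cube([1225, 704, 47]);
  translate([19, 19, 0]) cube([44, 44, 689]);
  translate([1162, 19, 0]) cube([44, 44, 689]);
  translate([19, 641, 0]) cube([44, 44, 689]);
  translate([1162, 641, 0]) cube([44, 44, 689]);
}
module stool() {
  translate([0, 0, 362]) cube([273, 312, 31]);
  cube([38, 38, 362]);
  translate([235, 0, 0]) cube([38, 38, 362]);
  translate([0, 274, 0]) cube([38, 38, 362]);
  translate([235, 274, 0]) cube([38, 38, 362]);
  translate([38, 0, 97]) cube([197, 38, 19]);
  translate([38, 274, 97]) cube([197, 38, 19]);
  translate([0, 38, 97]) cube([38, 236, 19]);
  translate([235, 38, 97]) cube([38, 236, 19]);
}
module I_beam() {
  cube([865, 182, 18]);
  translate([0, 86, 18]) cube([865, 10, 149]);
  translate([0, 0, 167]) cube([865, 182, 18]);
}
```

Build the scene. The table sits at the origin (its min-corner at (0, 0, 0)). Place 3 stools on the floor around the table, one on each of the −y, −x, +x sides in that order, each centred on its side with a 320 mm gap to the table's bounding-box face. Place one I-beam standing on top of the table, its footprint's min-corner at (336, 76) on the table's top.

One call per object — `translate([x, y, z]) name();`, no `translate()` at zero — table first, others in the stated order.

table();
translate([476, -632, 0]) stool();
translate([-593, 196, 0]) stool();
translate([1545, 196, 0]) stool();
translate([336, 76, 736]) I_beam();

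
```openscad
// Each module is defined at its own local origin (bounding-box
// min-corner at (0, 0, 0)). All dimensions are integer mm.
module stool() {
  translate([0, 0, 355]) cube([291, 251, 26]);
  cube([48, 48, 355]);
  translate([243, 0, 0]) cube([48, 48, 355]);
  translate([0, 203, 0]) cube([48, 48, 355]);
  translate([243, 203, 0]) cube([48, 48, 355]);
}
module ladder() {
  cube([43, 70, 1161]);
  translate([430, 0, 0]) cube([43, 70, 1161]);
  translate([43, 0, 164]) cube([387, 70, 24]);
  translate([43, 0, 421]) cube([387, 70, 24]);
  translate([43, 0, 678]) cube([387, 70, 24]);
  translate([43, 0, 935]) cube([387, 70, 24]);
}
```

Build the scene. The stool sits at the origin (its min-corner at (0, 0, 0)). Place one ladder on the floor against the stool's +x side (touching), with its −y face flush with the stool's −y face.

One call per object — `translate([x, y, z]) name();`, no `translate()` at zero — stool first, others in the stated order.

stool();
translate([291, 0, 0]) ladder();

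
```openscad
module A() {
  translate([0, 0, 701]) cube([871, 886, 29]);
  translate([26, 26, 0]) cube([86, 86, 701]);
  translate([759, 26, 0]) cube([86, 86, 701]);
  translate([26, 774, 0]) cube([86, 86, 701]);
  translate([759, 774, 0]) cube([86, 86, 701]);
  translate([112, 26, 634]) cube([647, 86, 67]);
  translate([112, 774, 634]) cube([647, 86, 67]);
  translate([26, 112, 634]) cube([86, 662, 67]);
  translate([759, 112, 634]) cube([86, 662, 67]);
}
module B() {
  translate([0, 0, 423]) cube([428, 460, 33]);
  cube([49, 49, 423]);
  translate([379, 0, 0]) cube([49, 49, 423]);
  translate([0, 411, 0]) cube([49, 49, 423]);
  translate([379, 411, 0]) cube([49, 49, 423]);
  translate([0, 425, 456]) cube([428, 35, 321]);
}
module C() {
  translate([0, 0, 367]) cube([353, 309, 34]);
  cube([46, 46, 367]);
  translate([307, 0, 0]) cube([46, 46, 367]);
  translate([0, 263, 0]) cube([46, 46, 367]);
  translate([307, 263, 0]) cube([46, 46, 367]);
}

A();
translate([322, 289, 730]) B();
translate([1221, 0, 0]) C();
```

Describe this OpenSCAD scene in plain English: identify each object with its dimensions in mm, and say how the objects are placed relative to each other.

A is a table: top 871 mm (x) × 886 mm (y), 29 mm thick, upper face at z = 730 mm, on four 86×86 mm square legs, each inset 26 mm from the nearest pair of top edges, running from z = 0 to the bottom of the top. Four apron rails, 86 mm thick and 67 mm tall, run between adjacent legs with their top edges flush with the underside of the top and their outer faces flush with the legs' outer faces.

B is a chair. The seat is a 428×460×33 mm slab with its top at z = 456 mm, on four 49×49 mm corner legs (flush with the seat edges, standing on z = 0). A flat backrest 35 mm thick, 321 mm tall, spans the full seat width and rises from the seat top along its +y edge, rear face flush with the rear of the seat.

C is a four-legged stool. The seat is a 353×309×34 mm slab whose top surface is at z = 401 mm; four square legs, each 46×46 mm in cross-section, run from the floor (z = 0) to the underside of the seat, each flush with a corner of the seat.

The chair is on top of the table. The stool is on the floor beside the table on its +x side.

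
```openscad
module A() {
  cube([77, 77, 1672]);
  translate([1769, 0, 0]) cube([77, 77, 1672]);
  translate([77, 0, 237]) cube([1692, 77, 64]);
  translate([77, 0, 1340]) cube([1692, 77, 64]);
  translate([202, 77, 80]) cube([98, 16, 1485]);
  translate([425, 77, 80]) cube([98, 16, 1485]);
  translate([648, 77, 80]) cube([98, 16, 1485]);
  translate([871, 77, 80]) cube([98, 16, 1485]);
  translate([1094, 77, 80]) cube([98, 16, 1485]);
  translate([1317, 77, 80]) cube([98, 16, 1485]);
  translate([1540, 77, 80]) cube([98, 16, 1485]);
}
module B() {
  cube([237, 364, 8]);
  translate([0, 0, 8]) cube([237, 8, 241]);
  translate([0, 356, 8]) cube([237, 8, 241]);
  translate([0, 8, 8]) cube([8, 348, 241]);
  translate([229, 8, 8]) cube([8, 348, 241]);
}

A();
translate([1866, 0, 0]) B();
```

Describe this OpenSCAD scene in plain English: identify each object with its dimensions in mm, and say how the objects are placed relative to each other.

A is a fence section. Two 77×77 mm posts, 1672 mm tall, stand on the floor with a clear span of 1692 mm between their inner faces. Two horizontal rails of 77×64 mm section span the gap between the posts with their undersides at z = 237 mm and z = 1340 mm, flush with the posts' −y face. 7 pickets, each 98 mm wide, 16 mm thick and 1485 mm tall, are fixed to the +y face of the rails with their bottoms at z = 80 mm, evenly spaced across the span with equal gaps (rounded down to the nearest mm) at the −x end and between each pair — any rounding remainder accumulates at the +x end.

B is an open-topped rectangular box: outside dimensions 237×364×249 mm, with a uniform wall and base thickness of 8 mm. The base is a full 237×364 slab on the floor; four walls sit on top of the base. The front and back walls (the −y and +y sides) span the full width; the two side walls fit between them.

The open box is on the floor beside the fence section on its +x side.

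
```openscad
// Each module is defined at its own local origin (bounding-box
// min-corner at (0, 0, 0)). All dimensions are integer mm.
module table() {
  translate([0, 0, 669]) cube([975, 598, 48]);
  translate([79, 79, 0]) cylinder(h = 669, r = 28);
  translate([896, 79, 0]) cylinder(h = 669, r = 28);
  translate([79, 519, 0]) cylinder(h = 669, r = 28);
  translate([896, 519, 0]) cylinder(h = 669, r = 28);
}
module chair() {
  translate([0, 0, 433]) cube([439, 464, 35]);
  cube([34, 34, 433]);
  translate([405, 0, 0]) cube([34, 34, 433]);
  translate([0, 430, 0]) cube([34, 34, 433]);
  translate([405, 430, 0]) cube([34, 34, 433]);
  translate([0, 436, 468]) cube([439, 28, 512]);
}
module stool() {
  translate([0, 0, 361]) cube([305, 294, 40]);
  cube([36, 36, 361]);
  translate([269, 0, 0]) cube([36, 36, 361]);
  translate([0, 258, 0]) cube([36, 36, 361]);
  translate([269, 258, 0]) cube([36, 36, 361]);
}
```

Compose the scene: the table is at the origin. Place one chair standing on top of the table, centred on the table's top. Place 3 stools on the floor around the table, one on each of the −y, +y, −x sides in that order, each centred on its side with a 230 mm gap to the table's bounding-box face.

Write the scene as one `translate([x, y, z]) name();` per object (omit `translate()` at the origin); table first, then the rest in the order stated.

table();
translate([268, 67, 717]) chair();
translate([335, -524, 0]) stool();
translate([335, 828, 0]) stool();
translate([-535, 152, 0]) stool();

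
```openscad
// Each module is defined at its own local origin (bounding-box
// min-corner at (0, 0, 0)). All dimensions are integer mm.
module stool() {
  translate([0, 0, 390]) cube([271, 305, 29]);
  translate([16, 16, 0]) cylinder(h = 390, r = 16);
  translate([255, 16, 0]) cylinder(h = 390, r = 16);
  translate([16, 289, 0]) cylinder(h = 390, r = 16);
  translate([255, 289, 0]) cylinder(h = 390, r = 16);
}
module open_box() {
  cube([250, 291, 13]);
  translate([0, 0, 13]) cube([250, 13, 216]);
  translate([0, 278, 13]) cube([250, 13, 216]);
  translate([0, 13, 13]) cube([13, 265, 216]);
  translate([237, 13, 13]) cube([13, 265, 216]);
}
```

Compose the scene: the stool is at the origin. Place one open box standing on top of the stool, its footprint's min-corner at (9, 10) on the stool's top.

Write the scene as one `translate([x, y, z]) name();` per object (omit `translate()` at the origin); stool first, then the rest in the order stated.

stool();
translate([9, 10, 419]) open_box();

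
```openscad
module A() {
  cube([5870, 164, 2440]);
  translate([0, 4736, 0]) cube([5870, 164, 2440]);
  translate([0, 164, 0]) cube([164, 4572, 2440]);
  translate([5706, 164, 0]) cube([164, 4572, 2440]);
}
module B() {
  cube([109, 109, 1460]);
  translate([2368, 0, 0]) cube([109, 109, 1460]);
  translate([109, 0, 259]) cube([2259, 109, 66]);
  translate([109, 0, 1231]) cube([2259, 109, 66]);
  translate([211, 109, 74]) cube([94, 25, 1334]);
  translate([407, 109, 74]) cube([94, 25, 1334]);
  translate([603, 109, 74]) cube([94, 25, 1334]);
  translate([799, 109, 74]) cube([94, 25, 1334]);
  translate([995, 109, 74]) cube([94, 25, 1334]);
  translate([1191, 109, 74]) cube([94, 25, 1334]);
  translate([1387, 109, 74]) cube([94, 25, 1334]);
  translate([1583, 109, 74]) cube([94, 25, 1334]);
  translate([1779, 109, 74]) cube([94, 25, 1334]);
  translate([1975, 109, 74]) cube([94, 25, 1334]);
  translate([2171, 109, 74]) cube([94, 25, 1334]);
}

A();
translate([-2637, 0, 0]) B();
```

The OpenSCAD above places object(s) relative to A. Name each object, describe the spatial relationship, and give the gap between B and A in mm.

A is a house frame. B is a fence section. The fence section is on the floor beside the house frame on its −x side. The gap between the fence section and the house frame is 160 mm.

The fence section's nearest face is 160 mm from the house frame's −x face.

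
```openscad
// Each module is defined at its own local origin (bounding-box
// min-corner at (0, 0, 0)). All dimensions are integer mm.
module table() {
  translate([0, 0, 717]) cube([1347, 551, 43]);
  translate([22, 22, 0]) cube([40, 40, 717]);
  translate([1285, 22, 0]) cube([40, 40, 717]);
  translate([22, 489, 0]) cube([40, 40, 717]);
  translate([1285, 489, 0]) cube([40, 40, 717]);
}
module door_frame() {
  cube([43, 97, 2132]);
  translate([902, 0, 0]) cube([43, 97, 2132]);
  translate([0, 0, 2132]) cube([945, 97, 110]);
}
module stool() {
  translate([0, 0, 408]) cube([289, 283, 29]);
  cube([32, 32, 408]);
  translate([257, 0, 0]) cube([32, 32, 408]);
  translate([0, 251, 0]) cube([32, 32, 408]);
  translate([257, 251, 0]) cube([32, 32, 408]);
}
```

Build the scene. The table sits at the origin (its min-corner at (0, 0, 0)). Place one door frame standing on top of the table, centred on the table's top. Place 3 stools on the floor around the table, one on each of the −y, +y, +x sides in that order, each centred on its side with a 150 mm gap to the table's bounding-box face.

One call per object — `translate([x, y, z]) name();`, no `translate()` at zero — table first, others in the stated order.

table();
translate([201, 227, 760]) door_frame();
translate([529, -433, 0]) stool();
translate([529, 701, 0]) stool();
translate([1497, 134, 0]) stool();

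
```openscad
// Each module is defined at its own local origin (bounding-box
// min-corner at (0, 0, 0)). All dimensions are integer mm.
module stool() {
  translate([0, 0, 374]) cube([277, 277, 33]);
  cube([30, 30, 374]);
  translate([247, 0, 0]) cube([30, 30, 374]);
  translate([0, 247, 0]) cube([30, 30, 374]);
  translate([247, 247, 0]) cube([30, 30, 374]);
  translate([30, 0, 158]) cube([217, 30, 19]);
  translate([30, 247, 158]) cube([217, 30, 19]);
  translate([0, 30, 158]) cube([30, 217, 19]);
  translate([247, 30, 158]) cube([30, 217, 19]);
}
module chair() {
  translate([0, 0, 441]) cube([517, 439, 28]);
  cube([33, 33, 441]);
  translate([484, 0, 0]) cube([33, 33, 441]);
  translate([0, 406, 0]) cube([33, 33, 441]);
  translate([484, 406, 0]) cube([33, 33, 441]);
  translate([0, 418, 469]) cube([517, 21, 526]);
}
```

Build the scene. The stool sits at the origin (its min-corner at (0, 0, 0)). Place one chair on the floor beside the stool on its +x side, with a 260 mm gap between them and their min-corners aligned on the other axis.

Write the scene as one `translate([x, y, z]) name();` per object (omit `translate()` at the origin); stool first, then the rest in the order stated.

stool();
translate([537, 0, 0]) chair();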